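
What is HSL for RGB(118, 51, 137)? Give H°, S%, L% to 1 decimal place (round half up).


Normalize: R'=118/255≈0.4627, G'=51/255≈0.2000, B'=137/255≈0.5373
Max=137/255, Min=51/255, Δ=Max-Min=86/255
L = (Max+Min)/2 = (137+51)/510 = 188/510 = 0.36862… → L = 36.9%
L ≤ 0.5 → S = Δ/(Max+Min) = 86/(137+51) = 86/188 = 0.45744… → S = 45.7%
(the 1/255 factors cancel in S and H, so raw channel differences can be used)
Max is B' → H = 60 × ((R-G)/Δ + 4) = 60 × ((118-51)/86 + 4)
  67/86 + 4 = 0.7790… + 4 = 4.7790…
  H = 60 × 4.7790… = 286.744…° → H = 286.7°
= HSL(286.7°, 45.7%, 36.9%)


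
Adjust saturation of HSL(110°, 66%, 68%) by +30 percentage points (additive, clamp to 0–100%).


Original S = 66%
Adjustment = +30 percentage points
New S = 66 + (30) = 96
Clamp to [0, 100] → 96
= HSL(110°, 96%, 68%)


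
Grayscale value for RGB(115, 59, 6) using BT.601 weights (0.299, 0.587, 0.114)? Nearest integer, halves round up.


Gray = 0.299×R + 0.587×G + 0.114×B
Gray = 0.299×115 + 0.587×59 + 0.114×6
Gray = 34.385 + 34.633 + 0.684
Gray = 69.702 → round half up → 70
Gray = 70


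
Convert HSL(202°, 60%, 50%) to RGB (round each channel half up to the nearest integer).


H=202°, S=0.60, L=0.50
C = (1-|2L-1|)×S = (1-|0.00|)×0.60 = 0.6
H' = H/60 = 202/60 ≈ 3.3667; X = C×(1-|H' mod 2 - 1|) = 0.38
m = L - C/2 = 0.50 - 0.3 = 0.2
Sector ⌊H'⌋ = 3 → (R',G',B') = (0.0, 0.38, 0.6)
RGB = ((R'+m)×255, (G'+m)×255, (B'+m)×255) = (51.0, 147.9, 204.0)
Round half up → RGB(51, 148, 204)


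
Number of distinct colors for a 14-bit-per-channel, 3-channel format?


Total bits = 14 bits/channel × 3 channels = 42 bits
Distinct colors = 2^42
= 4,398,046,511,104 colors


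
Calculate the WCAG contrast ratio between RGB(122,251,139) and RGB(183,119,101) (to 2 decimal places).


Linearize each sRGB channel c=v/255: c/12.92 if c ≤ 0.04045 else ((c+0.055)/1.055)^2.4
L = 0.2126×R_lin + 0.7152×G_lin + 0.0722×B_lin
Color 1 (122,251,139):
  R=122: 122/255≈0.4784 > 0.04045 → ((0.4784+0.055)/1.055)^2.4 ≈ 0.19462
  G=251: 251/255≈0.9843 > 0.04045 → ((0.9843+0.055)/1.055)^2.4 ≈ 0.96469
  B=139: 139/255≈0.5451 > 0.04045 → ((0.5451+0.055)/1.055)^2.4 ≈ 0.25818
  L1 = 0.2126×0.19462 + 0.7152×0.96469 + 0.0722×0.25818 ≈ 0.74996
Color 2 (183,119,101):
  R=183: 183/255≈0.7176 > 0.04045 → ((0.7176+0.055)/1.055)^2.4 ≈ 0.47353
  G=119: 119/255≈0.4667 > 0.04045 → ((0.4667+0.055)/1.055)^2.4 ≈ 0.18447
  B=101: 101/255≈0.3961 > 0.04045 → ((0.3961+0.055)/1.055)^2.4 ≈ 0.13014
  L2 = 0.2126×0.47353 + 0.7152×0.18447 + 0.0722×0.13014 ≈ 0.24201
Lighter = 0.74996, Darker = 0.24201
Ratio = (L_lighter + 0.05) / (L_darker + 0.05)
Ratio = (0.74996 + 0.05) / (0.24201 + 0.05) = 0.79996 / 0.29201 ≈ 2.7395
Ratio ≈ 2.74:1


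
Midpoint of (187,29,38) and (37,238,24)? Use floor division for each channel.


Midpoint: each channel = ⌊(C₁+C₂)/2⌋
R: ⌊(187+37)/2⌋ = 112
G: ⌊(29+238)/2⌋ = 133
B: ⌊(38+24)/2⌋ = 31
= RGB(112, 133, 31)


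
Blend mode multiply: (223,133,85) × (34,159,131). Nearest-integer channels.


Multiply: C = A×B/255, rounded to nearest integer
R: 223×34/255 = 7582/255 ≈ 29.733 → 30
G: 133×159/255 = 21147/255 ≈ 82.929 → 83
B: 85×131/255 = 11135/255 ≈ 43.667 → 44
= RGB(30, 83, 44)


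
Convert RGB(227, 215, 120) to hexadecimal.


R = 227 → E3 (hex)
G = 215 → D7 (hex)
B = 120 → 78 (hex)
Hex = #E3D778


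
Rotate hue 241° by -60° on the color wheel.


New hue = (H + rotation) mod 360
New hue = (241 -60) mod 360
= 181 mod 360
= 181°


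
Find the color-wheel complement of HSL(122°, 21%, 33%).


Complement = opposite side of color wheel = hue + 180°
H' = (122 + 180) mod 360 = 302°
S and L unchanged.
= HSL(302°, 21%, 33%)


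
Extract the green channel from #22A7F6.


Color: #22A7F6
R = 22 = 34
G = A7 = 167
B = F6 = 246
Green = 167


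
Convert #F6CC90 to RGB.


F6 → 246 (R)
CC → 204 (G)
90 → 144 (B)
= RGB(246, 204, 144)


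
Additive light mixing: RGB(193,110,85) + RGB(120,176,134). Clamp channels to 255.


Additive: each channel = min(255, C₁+C₂)
R: 193+120 = 313 → 255
G: 110+176 = 286 → 255
B: 85+134 = 219 → 219
= RGB(255, 255, 219)


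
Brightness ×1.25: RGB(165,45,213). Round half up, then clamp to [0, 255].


Multiply each channel by 1.25, round half up, clamp to [0, 255]
R: 165×1.25 = 206.25 → round → 206
G: 45×1.25 = 56.25 → round → 56
B: 213×1.25 = 266.25 → round → 266 → clamp → 255
= RGB(206, 56, 255)


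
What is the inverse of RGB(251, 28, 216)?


Invert: (255-R, 255-G, 255-B)
R: 255-251 = 4
G: 255-28 = 227
B: 255-216 = 39
= RGB(4, 227, 39)


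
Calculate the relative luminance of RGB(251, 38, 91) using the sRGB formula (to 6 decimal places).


Linearize each channel (sRGB transfer function): c = v/255; c_lin = c/12.92 if c ≤ 0.04045, else ((c+0.055)/1.055)^2.4
  R: 251/255 ≈ 0.984314 > 0.04045 → ((0.984314+0.055)/1.055)^2.4 ≈ 0.964686
  G: 38/255 ≈ 0.149020 > 0.04045 → ((0.149020+0.055)/1.055)^2.4 ≈ 0.019382
  B: 91/255 ≈ 0.356863 > 0.04045 → ((0.356863+0.055)/1.055)^2.4 ≈ 0.104616
R_lin = 0.964686, G_lin = 0.019382, B_lin = 0.104616
L = 0.2126×R + 0.7152×G + 0.0722×B
L = 0.2126×0.964686 + 0.7152×0.019382 + 0.0722×0.104616
L ≈ 0.226508


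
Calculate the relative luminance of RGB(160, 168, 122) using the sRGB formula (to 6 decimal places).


Linearize each channel (sRGB transfer function): c = v/255; c_lin = c/12.92 if c ≤ 0.04045, else ((c+0.055)/1.055)^2.4
  R: 160/255 ≈ 0.627451 > 0.04045 → ((0.627451+0.055)/1.055)^2.4 ≈ 0.351533
  G: 168/255 ≈ 0.658824 > 0.04045 → ((0.658824+0.055)/1.055)^2.4 ≈ 0.391572
  B: 122/255 ≈ 0.478431 > 0.04045 → ((0.478431+0.055)/1.055)^2.4 ≈ 0.194618
R_lin = 0.351533, G_lin = 0.391572, B_lin = 0.194618
L = 0.2126×R + 0.7152×G + 0.0722×B
L = 0.2126×0.351533 + 0.7152×0.391572 + 0.0722×0.194618
L ≈ 0.368840


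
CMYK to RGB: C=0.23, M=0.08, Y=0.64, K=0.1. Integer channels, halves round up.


R = 255 × (1-C) × (1-K) = 255 × 0.77 × 0.90 = 176.715 → 177
G = 255 × (1-M) × (1-K) = 255 × 0.92 × 0.90 = 211.14 → 211
B = 255 × (1-Y) × (1-K) = 255 × 0.36 × 0.90 = 82.62 → 83
= RGB(177, 211, 83)


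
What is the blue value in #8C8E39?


Color: #8C8E39
R = 8C = 140
G = 8E = 142
B = 39 = 57
Blue = 57


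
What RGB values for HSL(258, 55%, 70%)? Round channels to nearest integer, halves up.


H=258°, S=0.55, L=0.70
C = (1-|2L-1|)×S = (1-|0.40|)×0.55 = 0.33
H' = H/60 = 258/60 ≈ 4.3000; X = C×(1-|H' mod 2 - 1|) = 0.099
m = L - C/2 = 0.70 - 0.165 = 0.535
Sector ⌊H'⌋ = 4 → (R',G',B') = (0.099, 0.0, 0.33)
RGB = ((R'+m)×255, (G'+m)×255, (B'+m)×255) = (161.67, 136.425, 220.575)
Round half up → RGB(162, 136, 221)


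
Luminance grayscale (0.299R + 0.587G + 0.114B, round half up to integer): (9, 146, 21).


Gray = 0.299×R + 0.587×G + 0.114×B
Gray = 0.299×9 + 0.587×146 + 0.114×21
Gray = 2.691 + 85.702 + 2.394
Gray = 90.787 → round half up → 91
Gray = 91


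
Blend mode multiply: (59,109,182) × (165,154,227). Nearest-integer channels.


Multiply: C = A×B/255, rounded to nearest integer
R: 59×165/255 = 9735/255 ≈ 38.176 → 38
G: 109×154/255 = 16786/255 ≈ 65.827 → 66
B: 182×227/255 = 41314/255 ≈ 162.016 → 162
= RGB(38, 66, 162)


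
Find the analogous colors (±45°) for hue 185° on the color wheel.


Base hue: 185°
Left analog: (185 - 45) mod 360 = 140°
Right analog: (185 + 45) mod 360 = 230°
Analogous hues = 140° and 230°


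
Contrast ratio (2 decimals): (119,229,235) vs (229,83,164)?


Linearize each sRGB channel c=v/255: c/12.92 if c ≤ 0.04045 else ((c+0.055)/1.055)^2.4
L = 0.2126×R_lin + 0.7152×G_lin + 0.0722×B_lin
Color 1 (119,229,235):
  R=119: 119/255≈0.4667 > 0.04045 → ((0.4667+0.055)/1.055)^2.4 ≈ 0.18447
  G=229: 229/255≈0.8980 > 0.04045 → ((0.8980+0.055)/1.055)^2.4 ≈ 0.78354
  B=235: 235/255≈0.9216 > 0.04045 → ((0.9216+0.055)/1.055)^2.4 ≈ 0.83077
  L1 = 0.2126×0.18447 + 0.7152×0.78354 + 0.0722×0.83077 ≈ 0.65959
Color 2 (229,83,164):
  R=229: 229/255≈0.8980 > 0.04045 → ((0.8980+0.055)/1.055)^2.4 ≈ 0.78354
  G=83: 83/255≈0.3255 > 0.04045 → ((0.3255+0.055)/1.055)^2.4 ≈ 0.08650
  B=164: 164/255≈0.6431 > 0.04045 → ((0.6431+0.055)/1.055)^2.4 ≈ 0.37124
  L2 = 0.2126×0.78354 + 0.7152×0.08650 + 0.0722×0.37124 ≈ 0.25525
Lighter = 0.65959, Darker = 0.25525
Ratio = (L_lighter + 0.05) / (L_darker + 0.05)
Ratio = (0.65959 + 0.05) / (0.25525 + 0.05) = 0.70959 / 0.30525 ≈ 2.3246
Ratio ≈ 2.32:1


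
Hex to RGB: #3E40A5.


3E → 62 (R)
40 → 64 (G)
A5 → 165 (B)
= RGB(62, 64, 165)


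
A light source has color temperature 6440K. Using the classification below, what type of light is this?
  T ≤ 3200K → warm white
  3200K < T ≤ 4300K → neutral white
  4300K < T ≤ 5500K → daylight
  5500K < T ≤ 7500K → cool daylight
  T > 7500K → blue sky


Temperature: 6440K
5500K < 6440K ≤ 7500K → cool daylight
Classification: cool daylight


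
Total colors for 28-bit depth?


Colors = 2^bits = 2^28
= 268,435,456 colors


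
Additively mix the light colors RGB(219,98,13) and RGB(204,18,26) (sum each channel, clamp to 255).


Additive: each channel = min(255, C₁+C₂)
R: 219+204 = 423 → 255
G: 98+18 = 116 → 116
B: 13+26 = 39 → 39
= RGB(255, 116, 39)


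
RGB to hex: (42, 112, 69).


R = 42 → 2A (hex)
G = 112 → 70 (hex)
B = 69 → 45 (hex)
Hex = #2A7045


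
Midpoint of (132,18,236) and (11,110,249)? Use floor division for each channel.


Midpoint: each channel = ⌊(C₁+C₂)/2⌋
R: ⌊(132+11)/2⌋ = 71
G: ⌊(18+110)/2⌋ = 64
B: ⌊(236+249)/2⌋ = 242
= RGB(71, 64, 242)


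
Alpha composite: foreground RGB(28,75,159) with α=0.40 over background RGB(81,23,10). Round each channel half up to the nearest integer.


C = α×F + (1-α)×B, with 1-α = 0.60
R: 0.40×28 + 0.60×81 = 11.20 + 48.60 = 59.80 → 60
G: 0.40×75 + 0.60×23 = 30.00 + 13.80 = 43.80 → 44
B: 0.40×159 + 0.60×10 = 63.60 + 6.00 = 69.60 → 70
= RGB(60, 44, 70)


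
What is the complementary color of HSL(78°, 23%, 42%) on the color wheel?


Complement = opposite side of color wheel = hue + 180°
H' = (78 + 180) mod 360 = 258°
S and L unchanged.
= HSL(258°, 23%, 42%)


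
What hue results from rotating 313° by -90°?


New hue = (H + rotation) mod 360
New hue = (313 -90) mod 360
= 223 mod 360
= 223°


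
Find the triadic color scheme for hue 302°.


Triadic: equally spaced at 120° intervals
H1 = 302°
H2 = (302 + 120) mod 360 = 62°
H3 = (302 + 240) mod 360 = 182°
Triadic = 302°, 62°, 182°


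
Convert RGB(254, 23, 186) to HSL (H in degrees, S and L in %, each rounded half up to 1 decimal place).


Normalize: R'=254/255≈0.9961, G'=23/255≈0.0902, B'=186/255≈0.7294
Max=254/255, Min=23/255, Δ=Max-Min=231/255
L = (Max+Min)/2 = (254+23)/510 = 277/510 = 0.54313… → L = 54.3%
L > 0.5 → S = Δ/(2-Max-Min) = 231/(510-254-23) = 231/233 = 0.99141… → S = 99.1%
(the 1/255 factors cancel in S and H, so raw channel differences can be used)
Max is R' → H = 60 × (((G-B)/Δ) mod 6) = 60 × (((23-186)/231) mod 6)
  (-163)/231 = -0.7056…; negative, so add 6 → 5.2943…
  H = 60 × 5.2943… = 317.662…° → H = 317.7°
= HSL(317.7°, 99.1%, 54.3%)


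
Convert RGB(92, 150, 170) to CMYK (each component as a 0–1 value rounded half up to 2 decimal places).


R'=92/255≈0.3608, G'=150/255≈0.5882, B'=170/255≈0.6667
K = 1 - max(R',G',B') = 1 - 170/255 = 85/255 = 0.33333… → 0.33
(1-R'-K)/(1-K) simplifies to (max-R)/max with max = 170:
C = (170-92)/170 = 78/170 = 0.45882… → 0.46
M = (170-150)/170 = 20/170 = 0.11764… → 0.12
Y = (170-170)/170 = 0/170 = 0 → 0.00
= CMYK(0.46, 0.12, 0.00, 0.33)


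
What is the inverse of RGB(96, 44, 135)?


Invert: (255-R, 255-G, 255-B)
R: 255-96 = 159
G: 255-44 = 211
B: 255-135 = 120
= RGB(159, 211, 120)


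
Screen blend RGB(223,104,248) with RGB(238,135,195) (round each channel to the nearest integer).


Screen: C = 255 - (255-A)×(255-B)/255, rounded to nearest integer
R: 255 - (255-223)×(255-238)/255 = 255 - 544/255 ≈ 255 - 2.133 = 252.867 → 253
G: 255 - (255-104)×(255-135)/255 = 255 - 18120/255 ≈ 255 - 71.059 = 183.941 → 184
B: 255 - (255-248)×(255-195)/255 = 255 - 420/255 ≈ 255 - 1.647 = 253.353 → 253
= RGB(253, 184, 253)


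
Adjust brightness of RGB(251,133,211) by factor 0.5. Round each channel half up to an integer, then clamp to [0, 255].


Multiply each channel by 0.5, round half up, clamp to [0, 255]
R: 251×0.5 = 125.5 → round → 126
G: 133×0.5 = 66.5 → round → 67
B: 211×0.5 = 105.5 → round → 106
= RGB(126, 67, 106)


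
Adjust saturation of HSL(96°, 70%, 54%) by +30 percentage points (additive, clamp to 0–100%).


Original S = 70%
Adjustment = +30 percentage points
New S = 70 + (30) = 100
Clamp to [0, 100] → 100
= HSL(96°, 100%, 54%)


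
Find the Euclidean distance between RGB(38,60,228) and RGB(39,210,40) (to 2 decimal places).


d = √[(R₁-R₂)² + (G₁-G₂)² + (B₁-B₂)²]
d = √[(38-39)² + (60-210)² + (228-40)²]
d = √[1 + 22500 + 35344]
d = √57845
d ≈ 240.51


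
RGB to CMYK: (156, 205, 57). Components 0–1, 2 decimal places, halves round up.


R'=156/255≈0.6118, G'=205/255≈0.8039, B'=57/255≈0.2235
K = 1 - max(R',G',B') = 1 - 205/255 = 50/255 = 0.19607… → 0.20
(1-R'-K)/(1-K) simplifies to (max-R)/max with max = 205:
C = (205-156)/205 = 49/205 = 0.23902… → 0.24
M = (205-205)/205 = 0/205 = 0 → 0.00
Y = (205-57)/205 = 148/205 = 0.72195… → 0.72
= CMYK(0.24, 0.00, 0.72, 0.20)


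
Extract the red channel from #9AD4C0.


Color: #9AD4C0
R = 9A = 154
G = D4 = 212
B = C0 = 192
Red = 154


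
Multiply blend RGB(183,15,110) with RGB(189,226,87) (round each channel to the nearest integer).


Multiply: C = A×B/255, rounded to nearest integer
R: 183×189/255 = 34587/255 ≈ 135.635 → 136
G: 15×226/255 = 3390/255 ≈ 13.294 → 13
B: 110×87/255 = 9570/255 ≈ 37.529 → 38
= RGB(136, 13, 38)


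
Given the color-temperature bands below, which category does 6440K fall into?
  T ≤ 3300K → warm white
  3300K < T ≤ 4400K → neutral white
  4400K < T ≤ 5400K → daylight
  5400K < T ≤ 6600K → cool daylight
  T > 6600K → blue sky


Temperature: 6440K
5400K < 6440K ≤ 6600K → cool daylight
Classification: cool daylight


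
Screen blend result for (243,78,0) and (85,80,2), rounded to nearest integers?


Screen: C = 255 - (255-A)×(255-B)/255, rounded to nearest integer
R: 255 - (255-243)×(255-85)/255 = 255 - 2040/255 ≈ 255 - 8.000 = 247.000 → 247
G: 255 - (255-78)×(255-80)/255 = 255 - 30975/255 ≈ 255 - 121.471 = 133.529 → 134
B: 255 - (255-0)×(255-2)/255 = 255 - 64515/255 ≈ 255 - 253.000 = 2.000 → 2
= RGB(247, 134, 2)


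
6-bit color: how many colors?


Colors = 2^bits = 2^6
= 64 colors


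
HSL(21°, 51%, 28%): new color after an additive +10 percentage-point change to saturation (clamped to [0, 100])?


Original S = 51%
Adjustment = +10 percentage points
New S = 51 + (10) = 61
Clamp to [0, 100] → 61
= HSL(21°, 61%, 28%)


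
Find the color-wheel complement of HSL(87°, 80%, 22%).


Complement = opposite side of color wheel = hue + 180°
H' = (87 + 180) mod 360 = 267°
S and L unchanged.
= HSL(267°, 80%, 22%)


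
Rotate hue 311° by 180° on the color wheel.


New hue = (H + rotation) mod 360
New hue = (311 + 180) mod 360
= 491 mod 360
= 131°


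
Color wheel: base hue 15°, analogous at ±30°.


Base hue: 15°
Left analog: (15 - 30) mod 360 = 345°
Right analog: (15 + 30) mod 360 = 45°
Analogous hues = 345° and 45°


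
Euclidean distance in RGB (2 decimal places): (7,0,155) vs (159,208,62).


d = √[(R₁-R₂)² + (G₁-G₂)² + (B₁-B₂)²]
d = √[(7-159)² + (0-208)² + (155-62)²]
d = √[23104 + 43264 + 8649]
d = √75017
d ≈ 273.89


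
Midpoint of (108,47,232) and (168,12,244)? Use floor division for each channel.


Midpoint: each channel = ⌊(C₁+C₂)/2⌋
R: ⌊(108+168)/2⌋ = 138
G: ⌊(47+12)/2⌋ = 29
B: ⌊(232+244)/2⌋ = 238
= RGB(138, 29, 238)


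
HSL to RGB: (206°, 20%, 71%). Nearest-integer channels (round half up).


H=206°, S=0.20, L=0.71
C = (1-|2L-1|)×S = (1-|0.42|)×0.20 = 0.116
H' = H/60 = 206/60 ≈ 3.4333; X = C×(1-|H' mod 2 - 1|) ≈ 0.0657
m = L - C/2 = 0.71 - 0.058 = 0.652
Sector ⌊H'⌋ = 3 → (R',G',B') = (0.0, ≈0.0657, 0.116)
RGB = ((R'+m)×255, (G'+m)×255, (B'+m)×255) = (166.26, 183.022, 195.84)
Round half up → RGB(166, 183, 196)


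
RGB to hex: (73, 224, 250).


R = 73 → 49 (hex)
G = 224 → E0 (hex)
B = 250 → FA (hex)
Hex = #49E0FA


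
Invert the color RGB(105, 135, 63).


Invert: (255-R, 255-G, 255-B)
R: 255-105 = 150
G: 255-135 = 120
B: 255-63 = 192
= RGB(150, 120, 192)


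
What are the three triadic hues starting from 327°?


Triadic: equally spaced at 120° intervals
H1 = 327°
H2 = (327 + 120) mod 360 = 87°
H3 = (327 + 240) mod 360 = 207°
Triadic = 327°, 87°, 207°


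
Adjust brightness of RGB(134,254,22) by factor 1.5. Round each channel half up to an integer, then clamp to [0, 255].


Multiply each channel by 1.5, round half up, clamp to [0, 255]
R: 134×1.5 = 201
G: 254×1.5 = 381 → clamp → 255
B: 22×1.5 = 33
= RGB(201, 255, 33)


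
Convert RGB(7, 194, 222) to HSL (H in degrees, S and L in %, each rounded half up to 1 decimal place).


Normalize: R'=7/255≈0.0275, G'=194/255≈0.7608, B'=222/255≈0.8706
Max=222/255, Min=7/255, Δ=Max-Min=215/255
L = (Max+Min)/2 = (222+7)/510 = 229/510 = 0.44901… → L = 44.9%
L ≤ 0.5 → S = Δ/(Max+Min) = 215/(222+7) = 215/229 = 0.93886… → S = 93.9%
(the 1/255 factors cancel in S and H, so raw channel differences can be used)
Max is B' → H = 60 × ((R-G)/Δ + 4) = 60 × ((7-194)/215 + 4)
  -187/215 + 4 = -0.8697… + 4 = 3.1302…
  H = 60 × 3.1302… = 187.813…° → H = 187.8°
= HSL(187.8°, 93.9%, 44.9%)


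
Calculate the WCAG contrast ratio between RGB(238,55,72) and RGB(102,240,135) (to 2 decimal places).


Linearize each sRGB channel c=v/255: c/12.92 if c ≤ 0.04045 else ((c+0.055)/1.055)^2.4
L = 0.2126×R_lin + 0.7152×G_lin + 0.0722×B_lin
Color 1 (238,55,72):
  R=238: 238/255≈0.9333 > 0.04045 → ((0.9333+0.055)/1.055)^2.4 ≈ 0.85499
  G=55: 55/255≈0.2157 > 0.04045 → ((0.2157+0.055)/1.055)^2.4 ≈ 0.03820
  B=72: 72/255≈0.2824 > 0.04045 → ((0.2824+0.055)/1.055)^2.4 ≈ 0.06480
  L1 = 0.2126×0.85499 + 0.7152×0.03820 + 0.0722×0.06480 ≈ 0.21377
Color 2 (102,240,135):
  R=102: 102/255≈0.4000 > 0.04045 → ((0.4000+0.055)/1.055)^2.4 ≈ 0.13287
  G=240: 240/255≈0.9412 > 0.04045 → ((0.9412+0.055)/1.055)^2.4 ≈ 0.87137
  B=135: 135/255≈0.5294 > 0.04045 → ((0.5294+0.055)/1.055)^2.4 ≈ 0.24228
  L2 = 0.2126×0.13287 + 0.7152×0.87137 + 0.0722×0.24228 ≈ 0.66894
Lighter = 0.66894, Darker = 0.21377
Ratio = (L_lighter + 0.05) / (L_darker + 0.05)
Ratio = (0.66894 + 0.05) / (0.21377 + 0.05) = 0.71894 / 0.26377 ≈ 2.7256
Ratio ≈ 2.73:1


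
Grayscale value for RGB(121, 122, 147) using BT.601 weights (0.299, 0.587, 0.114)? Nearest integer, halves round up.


Gray = 0.299×R + 0.587×G + 0.114×B
Gray = 0.299×121 + 0.587×122 + 0.114×147
Gray = 36.179 + 71.614 + 16.758
Gray = 124.551 → round half up → 125
Gray = 125


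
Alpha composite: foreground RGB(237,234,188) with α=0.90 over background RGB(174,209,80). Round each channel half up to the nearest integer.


C = α×F + (1-α)×B, with 1-α = 0.10
R: 0.90×237 + 0.10×174 = 213.30 + 17.40 = 230.70 → 231
G: 0.90×234 + 0.10×209 = 210.60 + 20.90 = 231.50 → 232
B: 0.90×188 + 0.10×80 = 169.20 + 8.00 = 177.20 → 177
= RGB(231, 232, 177)


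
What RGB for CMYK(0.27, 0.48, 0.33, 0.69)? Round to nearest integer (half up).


R = 255 × (1-C) × (1-K) = 255 × 0.73 × 0.31 = 57.7065 → 58
G = 255 × (1-M) × (1-K) = 255 × 0.52 × 0.31 = 41.106 → 41
B = 255 × (1-Y) × (1-K) = 255 × 0.67 × 0.31 = 52.9635 → 53
= RGB(58, 41, 53)


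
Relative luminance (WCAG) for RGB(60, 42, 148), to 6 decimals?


Linearize each channel (sRGB transfer function): c = v/255; c_lin = c/12.92 if c ≤ 0.04045, else ((c+0.055)/1.055)^2.4
  R: 60/255 ≈ 0.235294 > 0.04045 → ((0.235294+0.055)/1.055)^2.4 ≈ 0.045186
  G: 42/255 ≈ 0.164706 > 0.04045 → ((0.164706+0.055)/1.055)^2.4 ≈ 0.023153
  B: 148/255 ≈ 0.580392 > 0.04045 → ((0.580392+0.055)/1.055)^2.4 ≈ 0.296138
R_lin = 0.045186, G_lin = 0.023153, B_lin = 0.296138
L = 0.2126×R + 0.7152×G + 0.0722×B
L = 0.2126×0.045186 + 0.7152×0.023153 + 0.0722×0.296138
L ≈ 0.047547


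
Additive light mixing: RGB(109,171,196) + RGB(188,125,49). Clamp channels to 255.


Additive: each channel = min(255, C₁+C₂)
R: 109+188 = 297 → 255
G: 171+125 = 296 → 255
B: 196+49 = 245 → 245
= RGB(255, 255, 245)


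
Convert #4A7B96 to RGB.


4A → 74 (R)
7B → 123 (G)
96 → 150 (B)
= RGB(74, 123, 150)


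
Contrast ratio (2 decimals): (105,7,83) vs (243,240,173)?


Linearize each sRGB channel c=v/255: c/12.92 if c ≤ 0.04045 else ((c+0.055)/1.055)^2.4
L = 0.2126×R_lin + 0.7152×G_lin + 0.0722×B_lin
Color 1 (105,7,83):
  R=105: 105/255≈0.4118 > 0.04045 → ((0.4118+0.055)/1.055)^2.4 ≈ 0.14126
  G=7: 7/255≈0.0275 ≤ 0.04045 → 0.0275/12.92 ≈ 0.00212
  B=83: 83/255≈0.3255 > 0.04045 → ((0.3255+0.055)/1.055)^2.4 ≈ 0.08650
  L1 = 0.2126×0.14126 + 0.7152×0.00212 + 0.0722×0.08650 ≈ 0.03780
Color 2 (243,240,173):
  R=243: 243/255≈0.9529 > 0.04045 → ((0.9529+0.055)/1.055)^2.4 ≈ 0.89627
  G=240: 240/255≈0.9412 > 0.04045 → ((0.9412+0.055)/1.055)^2.4 ≈ 0.87137
  B=173: 173/255≈0.6784 > 0.04045 → ((0.6784+0.055)/1.055)^2.4 ≈ 0.41789
  L2 = 0.2126×0.89627 + 0.7152×0.87137 + 0.0722×0.41789 ≈ 0.84392
Lighter = 0.84392, Darker = 0.03780
Ratio = (L_lighter + 0.05) / (L_darker + 0.05)
Ratio = (0.84392 + 0.05) / (0.03780 + 0.05) = 0.89392 / 0.08780 ≈ 10.1816
Ratio ≈ 10.18:1


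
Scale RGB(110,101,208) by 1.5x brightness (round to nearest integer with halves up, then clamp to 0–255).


Multiply each channel by 1.5, round half up, clamp to [0, 255]
R: 110×1.5 = 165
G: 101×1.5 = 151.5 → round → 152
B: 208×1.5 = 312 → clamp → 255
= RGB(165, 152, 255)


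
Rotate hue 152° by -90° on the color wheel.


New hue = (H + rotation) mod 360
New hue = (152 -90) mod 360
= 62 mod 360
= 62°


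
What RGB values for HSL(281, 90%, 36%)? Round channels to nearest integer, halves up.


H=281°, S=0.90, L=0.36
C = (1-|2L-1|)×S = (1-|-0.28|)×0.90 = 0.648
H' = H/60 = 281/60 ≈ 4.6833; X = C×(1-|H' mod 2 - 1|) = 0.4428
m = L - C/2 = 0.36 - 0.324 = 0.036
Sector ⌊H'⌋ = 4 → (R',G',B') = (0.4428, 0.0, 0.648)
RGB = ((R'+m)×255, (G'+m)×255, (B'+m)×255) = (122.094, 9.18, 174.42)
Round half up → RGB(122, 9, 174)


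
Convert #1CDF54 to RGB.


1C → 28 (R)
DF → 223 (G)
54 → 84 (B)
= RGB(28, 223, 84)


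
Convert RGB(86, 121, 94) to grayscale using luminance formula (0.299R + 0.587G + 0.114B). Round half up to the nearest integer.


Gray = 0.299×R + 0.587×G + 0.114×B
Gray = 0.299×86 + 0.587×121 + 0.114×94
Gray = 25.714 + 71.027 + 10.716
Gray = 107.457 → round half up → 107
Gray = 107


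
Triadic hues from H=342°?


Triadic: equally spaced at 120° intervals
H1 = 342°
H2 = (342 + 120) mod 360 = 102°
H3 = (342 + 240) mod 360 = 222°
Triadic = 342°, 102°, 222°


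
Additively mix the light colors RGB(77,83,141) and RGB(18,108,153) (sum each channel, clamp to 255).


Additive: each channel = min(255, C₁+C₂)
R: 77+18 = 95 → 95
G: 83+108 = 191 → 191
B: 141+153 = 294 → 255
= RGB(95, 191, 255)


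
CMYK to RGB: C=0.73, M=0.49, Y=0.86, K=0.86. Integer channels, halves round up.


R = 255 × (1-C) × (1-K) = 255 × 0.27 × 0.14 = 9.639 → 10
G = 255 × (1-M) × (1-K) = 255 × 0.51 × 0.14 = 18.207 → 18
B = 255 × (1-Y) × (1-K) = 255 × 0.14 × 0.14 = 4.998 → 5
= RGB(10, 18, 5)


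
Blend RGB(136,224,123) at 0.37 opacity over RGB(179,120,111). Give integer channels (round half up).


C = α×F + (1-α)×B, with 1-α = 0.63
R: 0.37×136 + 0.63×179 = 50.32 + 112.77 = 163.09 → 163
G: 0.37×224 + 0.63×120 = 82.88 + 75.60 = 158.48 → 158
B: 0.37×123 + 0.63×111 = 45.51 + 69.93 = 115.44 → 115
= RGB(163, 158, 115)


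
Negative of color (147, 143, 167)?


Invert: (255-R, 255-G, 255-B)
R: 255-147 = 108
G: 255-143 = 112
B: 255-167 = 88
= RGB(108, 112, 88)


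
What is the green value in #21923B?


Color: #21923B
R = 21 = 33
G = 92 = 146
B = 3B = 59
Green = 146


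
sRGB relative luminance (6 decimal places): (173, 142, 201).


Linearize each channel (sRGB transfer function): c = v/255; c_lin = c/12.92 if c ≤ 0.04045, else ((c+0.055)/1.055)^2.4
  R: 173/255 ≈ 0.678431 > 0.04045 → ((0.678431+0.055)/1.055)^2.4 ≈ 0.417885
  G: 142/255 ≈ 0.556863 > 0.04045 → ((0.556863+0.055)/1.055)^2.4 ≈ 0.270498
  B: 201/255 ≈ 0.788235 > 0.04045 → ((0.788235+0.055)/1.055)^2.4 ≈ 0.584078
R_lin = 0.417885, G_lin = 0.270498, B_lin = 0.584078
L = 0.2126×R + 0.7152×G + 0.0722×B
L = 0.2126×0.417885 + 0.7152×0.270498 + 0.0722×0.584078
L ≈ 0.324473


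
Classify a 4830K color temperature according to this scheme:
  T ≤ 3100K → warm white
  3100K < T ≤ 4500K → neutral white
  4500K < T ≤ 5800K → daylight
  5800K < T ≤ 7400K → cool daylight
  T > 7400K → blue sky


Temperature: 4830K
4500K < 4830K ≤ 5800K → daylight
Classification: daylight


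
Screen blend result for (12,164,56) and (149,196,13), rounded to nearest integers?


Screen: C = 255 - (255-A)×(255-B)/255, rounded to nearest integer
R: 255 - (255-12)×(255-149)/255 = 255 - 25758/255 ≈ 255 - 101.012 = 153.988 → 154
G: 255 - (255-164)×(255-196)/255 = 255 - 5369/255 ≈ 255 - 21.055 = 233.945 → 234
B: 255 - (255-56)×(255-13)/255 = 255 - 48158/255 ≈ 255 - 188.855 = 66.145 → 66
= RGB(154, 234, 66)


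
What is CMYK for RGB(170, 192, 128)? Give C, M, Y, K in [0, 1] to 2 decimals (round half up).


R'=170/255≈0.6667, G'=192/255≈0.7529, B'=128/255≈0.5020
K = 1 - max(R',G',B') = 1 - 192/255 = 63/255 = 0.24705… → 0.25
(1-R'-K)/(1-K) simplifies to (max-R)/max with max = 192:
C = (192-170)/192 = 22/192 = 0.11458… → 0.11
M = (192-192)/192 = 0/192 = 0 → 0.00
Y = (192-128)/192 = 64/192 = 0.33333… → 0.33
= CMYK(0.11, 0.00, 0.33, 0.25)


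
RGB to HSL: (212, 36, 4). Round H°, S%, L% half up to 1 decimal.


Normalize: R'=212/255≈0.8314, G'=36/255≈0.1412, B'=4/255≈0.0157
Max=212/255, Min=4/255, Δ=Max-Min=208/255
L = (Max+Min)/2 = (212+4)/510 = 216/510 = 0.42352… → L = 42.4%
L ≤ 0.5 → S = Δ/(Max+Min) = 208/(212+4) = 208/216 = 0.96296… → S = 96.3%
(the 1/255 factors cancel in S and H, so raw channel differences can be used)
Max is R' → H = 60 × (((G-B)/Δ) mod 6) = 60 × (((36-4)/208) mod 6)
  32/208 = 0.1538…
  H = 60 × 0.1538… = 9.230…° → H = 9.2°
= HSL(9.2°, 96.3%, 42.4%)


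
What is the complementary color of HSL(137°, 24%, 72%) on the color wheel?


Complement = opposite side of color wheel = hue + 180°
H' = (137 + 180) mod 360 = 317°
S and L unchanged.
= HSL(317°, 24%, 72%)


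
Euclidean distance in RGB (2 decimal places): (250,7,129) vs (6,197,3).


d = √[(R₁-R₂)² + (G₁-G₂)² + (B₁-B₂)²]
d = √[(250-6)² + (7-197)² + (129-3)²]
d = √[59536 + 36100 + 15876]
d = √111512
d ≈ 333.93


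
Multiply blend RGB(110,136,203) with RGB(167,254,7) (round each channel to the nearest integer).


Multiply: C = A×B/255, rounded to nearest integer
R: 110×167/255 = 18370/255 ≈ 72.039 → 72
G: 136×254/255 = 34544/255 ≈ 135.467 → 135
B: 203×7/255 = 1421/255 ≈ 5.573 → 6
= RGB(72, 135, 6)


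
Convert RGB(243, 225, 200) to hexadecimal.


R = 243 → F3 (hex)
G = 225 → E1 (hex)
B = 200 → C8 (hex)
Hex = #F3E1C8


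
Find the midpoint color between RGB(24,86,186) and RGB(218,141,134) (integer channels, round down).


Midpoint: each channel = ⌊(C₁+C₂)/2⌋
R: ⌊(24+218)/2⌋ = 121
G: ⌊(86+141)/2⌋ = 113
B: ⌊(186+134)/2⌋ = 160
= RGB(121, 113, 160)


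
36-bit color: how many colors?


Colors = 2^bits = 2^36
= 68,719,476,736 colors


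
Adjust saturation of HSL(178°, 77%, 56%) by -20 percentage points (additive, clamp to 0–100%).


Original S = 77%
Adjustment = -20 percentage points
New S = 77 + (-20) = 57
Clamp to [0, 100] → 57
= HSL(178°, 57%, 56%)


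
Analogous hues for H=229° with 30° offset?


Base hue: 229°
Left analog: (229 - 30) mod 360 = 199°
Right analog: (229 + 30) mod 360 = 259°
Analogous hues = 199° and 259°


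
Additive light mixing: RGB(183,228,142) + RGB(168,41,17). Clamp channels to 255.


Additive: each channel = min(255, C₁+C₂)
R: 183+168 = 351 → 255
G: 228+41 = 269 → 255
B: 142+17 = 159 → 159
= RGB(255, 255, 159)


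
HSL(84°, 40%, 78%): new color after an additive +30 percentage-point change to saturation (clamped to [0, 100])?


Original S = 40%
Adjustment = +30 percentage points
New S = 40 + (30) = 70
Clamp to [0, 100] → 70
= HSL(84°, 70%, 78%)


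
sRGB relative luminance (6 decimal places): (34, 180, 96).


Linearize each channel (sRGB transfer function): c = v/255; c_lin = c/12.92 if c ≤ 0.04045, else ((c+0.055)/1.055)^2.4
  R: 34/255 ≈ 0.133333 > 0.04045 → ((0.133333+0.055)/1.055)^2.4 ≈ 0.015996
  G: 180/255 ≈ 0.705882 > 0.04045 → ((0.705882+0.055)/1.055)^2.4 ≈ 0.456411
  B: 96/255 ≈ 0.376471 > 0.04045 → ((0.376471+0.055)/1.055)^2.4 ≈ 0.116971
R_lin = 0.015996, G_lin = 0.456411, B_lin = 0.116971
L = 0.2126×R + 0.7152×G + 0.0722×B
L = 0.2126×0.015996 + 0.7152×0.456411 + 0.0722×0.116971
L ≈ 0.338271


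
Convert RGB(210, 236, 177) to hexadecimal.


R = 210 → D2 (hex)
G = 236 → EC (hex)
B = 177 → B1 (hex)
Hex = #D2ECB1


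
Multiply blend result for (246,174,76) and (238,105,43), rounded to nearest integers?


Multiply: C = A×B/255, rounded to nearest integer
R: 246×238/255 = 58548/255 ≈ 229.600 → 230
G: 174×105/255 = 18270/255 ≈ 71.647 → 72
B: 76×43/255 = 3268/255 ≈ 12.816 → 13
= RGB(230, 72, 13)


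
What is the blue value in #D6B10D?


Color: #D6B10D
R = D6 = 214
G = B1 = 177
B = 0D = 13
Blue = 13


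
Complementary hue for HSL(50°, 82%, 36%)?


Complement = opposite side of color wheel = hue + 180°
H' = (50 + 180) mod 360 = 230°
S and L unchanged.
= HSL(230°, 82%, 36%)


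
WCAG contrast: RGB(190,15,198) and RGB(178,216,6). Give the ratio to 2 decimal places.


Linearize each sRGB channel c=v/255: c/12.92 if c ≤ 0.04045 else ((c+0.055)/1.055)^2.4
L = 0.2126×R_lin + 0.7152×G_lin + 0.0722×B_lin
Color 1 (190,15,198):
  R=190: 190/255≈0.7451 > 0.04045 → ((0.7451+0.055)/1.055)^2.4 ≈ 0.51492
  G=15: 15/255≈0.0588 > 0.04045 → ((0.0588+0.055)/1.055)^2.4 ≈ 0.00478
  B=198: 198/255≈0.7765 > 0.04045 → ((0.7765+0.055)/1.055)^2.4 ≈ 0.56471
  L1 = 0.2126×0.51492 + 0.7152×0.00478 + 0.0722×0.56471 ≈ 0.15366
Color 2 (178,216,6):
  R=178: 178/255≈0.6980 > 0.04045 → ((0.6980+0.055)/1.055)^2.4 ≈ 0.44520
  G=216: 216/255≈0.8471 > 0.04045 → ((0.8471+0.055)/1.055)^2.4 ≈ 0.68669
  B=6: 6/255≈0.0235 ≤ 0.04045 → 0.0235/12.92 ≈ 0.00182
  L2 = 0.2126×0.44520 + 0.7152×0.68669 + 0.0722×0.00182 ≈ 0.58590
Lighter = 0.58590, Darker = 0.15366
Ratio = (L_lighter + 0.05) / (L_darker + 0.05)
Ratio = (0.58590 + 0.05) / (0.15366 + 0.05) = 0.63590 / 0.20366 ≈ 3.1224
Ratio ≈ 3.12:1


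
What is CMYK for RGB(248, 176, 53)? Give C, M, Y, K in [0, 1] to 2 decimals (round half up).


R'=248/255≈0.9725, G'=176/255≈0.6902, B'=53/255≈0.2078
K = 1 - max(R',G',B') = 1 - 248/255 = 7/255 = 0.02745… → 0.03
(1-R'-K)/(1-K) simplifies to (max-R)/max with max = 248:
C = (248-248)/248 = 0/248 = 0 → 0.00
M = (248-176)/248 = 72/248 = 0.29032… → 0.29
Y = (248-53)/248 = 195/248 = 0.78629… → 0.79
= CMYK(0.00, 0.29, 0.79, 0.03)


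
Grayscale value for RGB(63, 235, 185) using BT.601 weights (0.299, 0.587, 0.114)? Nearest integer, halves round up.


Gray = 0.299×R + 0.587×G + 0.114×B
Gray = 0.299×63 + 0.587×235 + 0.114×185
Gray = 18.837 + 137.945 + 21.090
Gray = 177.872 → round half up → 178
Gray = 178


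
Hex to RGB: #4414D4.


44 → 68 (R)
14 → 20 (G)
D4 → 212 (B)
= RGB(68, 20, 212)


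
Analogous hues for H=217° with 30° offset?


Base hue: 217°
Left analog: (217 - 30) mod 360 = 187°
Right analog: (217 + 30) mod 360 = 247°
Analogous hues = 187° and 247°


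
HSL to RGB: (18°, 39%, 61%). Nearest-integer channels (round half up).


H=18°, S=0.39, L=0.61
C = (1-|2L-1|)×S = (1-|0.22|)×0.39 = 0.3042
H' = H/60 = 18/60 ≈ 0.3000; X = C×(1-|H' mod 2 - 1|) = 0.09126
m = L - C/2 = 0.61 - 0.1521 = 0.4579
Sector ⌊H'⌋ = 0 → (R',G',B') = (0.3042, 0.09126, 0.0)
RGB = ((R'+m)×255, (G'+m)×255, (B'+m)×255) = (194.3355, 140.0358, 116.7645)
Round half up → RGB(194, 140, 117)


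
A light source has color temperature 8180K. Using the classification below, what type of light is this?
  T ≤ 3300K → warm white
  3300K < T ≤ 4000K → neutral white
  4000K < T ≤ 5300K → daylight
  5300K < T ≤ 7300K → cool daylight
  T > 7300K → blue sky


Temperature: 8180K
8180K > 7300K → blue sky
Classification: blue sky


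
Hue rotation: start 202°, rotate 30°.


New hue = (H + rotation) mod 360
New hue = (202 + 30) mod 360
= 232 mod 360
= 232°


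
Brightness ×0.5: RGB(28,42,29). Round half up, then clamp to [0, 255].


Multiply each channel by 0.5, round half up, clamp to [0, 255]
R: 28×0.5 = 14
G: 42×0.5 = 21
B: 29×0.5 = 14.5 → round → 15
= RGB(14, 21, 15)


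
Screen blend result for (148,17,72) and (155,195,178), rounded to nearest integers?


Screen: C = 255 - (255-A)×(255-B)/255, rounded to nearest integer
R: 255 - (255-148)×(255-155)/255 = 255 - 10700/255 ≈ 255 - 41.961 = 213.039 → 213
G: 255 - (255-17)×(255-195)/255 = 255 - 14280/255 ≈ 255 - 56.000 = 199.000 → 199
B: 255 - (255-72)×(255-178)/255 = 255 - 14091/255 ≈ 255 - 55.259 = 199.741 → 200
= RGB(213, 199, 200)


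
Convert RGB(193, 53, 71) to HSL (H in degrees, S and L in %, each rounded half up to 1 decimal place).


Normalize: R'=193/255≈0.7569, G'=53/255≈0.2078, B'=71/255≈0.2784
Max=193/255, Min=53/255, Δ=Max-Min=140/255
L = (Max+Min)/2 = (193+53)/510 = 246/510 = 0.48235… → L = 48.2%
L ≤ 0.5 → S = Δ/(Max+Min) = 140/(193+53) = 140/246 = 0.56910… → S = 56.9%
(the 1/255 factors cancel in S and H, so raw channel differences can be used)
Max is R' → H = 60 × (((G-B)/Δ) mod 6) = 60 × (((53-71)/140) mod 6)
  (-18)/140 = -0.1285…; negative, so add 6 → 5.8714…
  H = 60 × 5.8714… = 352.285…° → H = 352.3°
= HSL(352.3°, 56.9%, 48.2%)


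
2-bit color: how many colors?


Colors = 2^bits = 2^2
= 4 colors


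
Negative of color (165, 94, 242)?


Invert: (255-R, 255-G, 255-B)
R: 255-165 = 90
G: 255-94 = 161
B: 255-242 = 13
= RGB(90, 161, 13)


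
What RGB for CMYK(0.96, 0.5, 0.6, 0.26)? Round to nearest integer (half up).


R = 255 × (1-C) × (1-K) = 255 × 0.04 × 0.74 = 7.548 → 8
G = 255 × (1-M) × (1-K) = 255 × 0.50 × 0.74 = 94.35 → 94
B = 255 × (1-Y) × (1-K) = 255 × 0.40 × 0.74 = 75.48 → 75
= RGB(8, 94, 75)


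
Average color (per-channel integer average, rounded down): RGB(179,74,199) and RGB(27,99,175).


Midpoint: each channel = ⌊(C₁+C₂)/2⌋
R: ⌊(179+27)/2⌋ = 103
G: ⌊(74+99)/2⌋ = 86
B: ⌊(199+175)/2⌋ = 187
= RGB(103, 86, 187)


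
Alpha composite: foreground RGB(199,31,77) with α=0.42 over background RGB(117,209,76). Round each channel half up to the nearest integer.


C = α×F + (1-α)×B, with 1-α = 0.58
R: 0.42×199 + 0.58×117 = 83.58 + 67.86 = 151.44 → 151
G: 0.42×31 + 0.58×209 = 13.02 + 121.22 = 134.24 → 134
B: 0.42×77 + 0.58×76 = 32.34 + 44.08 = 76.42 → 76
= RGB(151, 134, 76)


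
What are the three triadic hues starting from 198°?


Triadic: equally spaced at 120° intervals
H1 = 198°
H2 = (198 + 120) mod 360 = 318°
H3 = (198 + 240) mod 360 = 78°
Triadic = 198°, 318°, 78°


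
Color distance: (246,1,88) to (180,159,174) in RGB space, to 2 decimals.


d = √[(R₁-R₂)² + (G₁-G₂)² + (B₁-B₂)²]
d = √[(246-180)² + (1-159)² + (88-174)²]
d = √[4356 + 24964 + 7396]
d = √36716
d ≈ 191.61


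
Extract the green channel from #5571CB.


Color: #5571CB
R = 55 = 85
G = 71 = 113
B = CB = 203
Green = 113


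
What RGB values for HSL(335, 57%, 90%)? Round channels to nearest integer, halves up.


H=335°, S=0.57, L=0.90
C = (1-|2L-1|)×S = (1-|0.80|)×0.57 = 0.114
H' = H/60 = 335/60 ≈ 5.5833; X = C×(1-|H' mod 2 - 1|) = 0.0475
m = L - C/2 = 0.90 - 0.057 = 0.843
Sector ⌊H'⌋ = 5 → (R',G',B') = (0.114, 0.0, 0.0475)
RGB = ((R'+m)×255, (G'+m)×255, (B'+m)×255) = (244.035, 214.965, 227.0775)
Round half up → RGB(244, 215, 227)


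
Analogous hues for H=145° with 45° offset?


Base hue: 145°
Left analog: (145 - 45) mod 360 = 100°
Right analog: (145 + 45) mod 360 = 190°
Analogous hues = 100° and 190°


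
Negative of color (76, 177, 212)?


Invert: (255-R, 255-G, 255-B)
R: 255-76 = 179
G: 255-177 = 78
B: 255-212 = 43
= RGB(179, 78, 43)


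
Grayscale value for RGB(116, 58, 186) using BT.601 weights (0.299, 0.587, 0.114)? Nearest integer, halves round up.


Gray = 0.299×R + 0.587×G + 0.114×B
Gray = 0.299×116 + 0.587×58 + 0.114×186
Gray = 34.684 + 34.046 + 21.204
Gray = 89.934 → round half up → 90
Gray = 90


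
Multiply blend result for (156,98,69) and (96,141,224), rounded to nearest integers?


Multiply: C = A×B/255, rounded to nearest integer
R: 156×96/255 = 14976/255 ≈ 58.729 → 59
G: 98×141/255 = 13818/255 ≈ 54.188 → 54
B: 69×224/255 = 15456/255 ≈ 60.612 → 61
= RGB(59, 54, 61)


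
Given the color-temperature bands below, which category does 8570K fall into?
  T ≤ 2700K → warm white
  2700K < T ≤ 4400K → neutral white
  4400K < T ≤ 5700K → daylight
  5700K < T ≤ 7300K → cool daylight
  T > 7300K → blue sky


Temperature: 8570K
8570K > 7300K → blue sky
Classification: blue sky


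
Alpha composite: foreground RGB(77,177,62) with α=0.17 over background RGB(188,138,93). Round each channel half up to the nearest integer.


C = α×F + (1-α)×B, with 1-α = 0.83
R: 0.17×77 + 0.83×188 = 13.09 + 156.04 = 169.13 → 169
G: 0.17×177 + 0.83×138 = 30.09 + 114.54 = 144.63 → 145
B: 0.17×62 + 0.83×93 = 10.54 + 77.19 = 87.73 → 88
= RGB(169, 145, 88)


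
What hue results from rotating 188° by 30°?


New hue = (H + rotation) mod 360
New hue = (188 + 30) mod 360
= 218 mod 360
= 218°


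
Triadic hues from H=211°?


Triadic: equally spaced at 120° intervals
H1 = 211°
H2 = (211 + 120) mod 360 = 331°
H3 = (211 + 240) mod 360 = 91°
Triadic = 211°, 331°, 91°


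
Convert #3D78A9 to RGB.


3D → 61 (R)
78 → 120 (G)
A9 → 169 (B)
= RGB(61, 120, 169)


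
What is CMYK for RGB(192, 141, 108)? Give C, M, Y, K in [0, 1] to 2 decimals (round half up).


R'=192/255≈0.7529, G'=141/255≈0.5529, B'=108/255≈0.4235
K = 1 - max(R',G',B') = 1 - 192/255 = 63/255 = 0.24705… → 0.25
(1-R'-K)/(1-K) simplifies to (max-R)/max with max = 192:
C = (192-192)/192 = 0/192 = 0 → 0.00
M = (192-141)/192 = 51/192 = 0.26562… → 0.27
Y = (192-108)/192 = 84/192 = 0.4375 → 0.44
= CMYK(0.00, 0.27, 0.44, 0.25)


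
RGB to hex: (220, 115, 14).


R = 220 → DC (hex)
G = 115 → 73 (hex)
B = 14 → 0E (hex)
Hex = #DC730E


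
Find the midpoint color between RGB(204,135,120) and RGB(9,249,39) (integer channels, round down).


Midpoint: each channel = ⌊(C₁+C₂)/2⌋
R: ⌊(204+9)/2⌋ = 106
G: ⌊(135+249)/2⌋ = 192
B: ⌊(120+39)/2⌋ = 79
= RGB(106, 192, 79)
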